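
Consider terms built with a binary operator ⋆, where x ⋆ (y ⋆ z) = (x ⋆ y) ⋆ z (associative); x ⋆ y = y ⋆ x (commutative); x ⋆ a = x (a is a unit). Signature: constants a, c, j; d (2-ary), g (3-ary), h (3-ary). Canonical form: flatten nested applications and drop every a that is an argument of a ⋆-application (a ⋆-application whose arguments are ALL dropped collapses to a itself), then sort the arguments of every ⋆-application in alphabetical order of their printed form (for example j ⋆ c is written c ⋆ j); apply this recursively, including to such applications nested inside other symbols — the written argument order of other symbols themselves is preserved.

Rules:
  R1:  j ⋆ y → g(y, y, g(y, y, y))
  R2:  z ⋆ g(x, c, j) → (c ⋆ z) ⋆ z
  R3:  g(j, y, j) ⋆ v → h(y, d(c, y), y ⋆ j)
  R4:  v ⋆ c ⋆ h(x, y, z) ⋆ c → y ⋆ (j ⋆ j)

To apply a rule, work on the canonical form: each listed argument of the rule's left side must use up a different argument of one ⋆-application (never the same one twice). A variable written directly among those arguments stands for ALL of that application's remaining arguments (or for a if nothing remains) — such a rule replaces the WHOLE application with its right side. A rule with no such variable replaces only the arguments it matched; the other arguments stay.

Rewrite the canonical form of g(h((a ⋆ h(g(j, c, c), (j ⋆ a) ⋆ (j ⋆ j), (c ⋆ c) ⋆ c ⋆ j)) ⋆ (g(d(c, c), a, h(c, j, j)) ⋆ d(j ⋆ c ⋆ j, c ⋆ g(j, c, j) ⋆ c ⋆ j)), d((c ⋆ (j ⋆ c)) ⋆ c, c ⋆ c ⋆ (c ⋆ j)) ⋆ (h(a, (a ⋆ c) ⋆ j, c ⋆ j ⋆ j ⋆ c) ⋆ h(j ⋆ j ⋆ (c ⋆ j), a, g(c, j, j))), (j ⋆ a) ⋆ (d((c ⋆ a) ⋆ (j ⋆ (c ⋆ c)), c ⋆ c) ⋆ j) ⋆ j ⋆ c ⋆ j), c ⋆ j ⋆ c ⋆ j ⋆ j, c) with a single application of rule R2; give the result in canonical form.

Answer: g(h(d(c ⋆ j ⋆ j, c ⋆ c ⋆ c ⋆ c ⋆ c ⋆ j ⋆ j) ⋆ g(d(c, c), a, h(c, j, j)) ⋆ h(g(j, c, c), j ⋆ j ⋆ j, c ⋆ c ⋆ c ⋆ j), d(c ⋆ c ⋆ c ⋆ j, c ⋆ c ⋆ c ⋆ j) ⋆ h(a, c ⋆ j, c ⋆ c ⋆ j ⋆ j) ⋆ h(c ⋆ j ⋆ j ⋆ j, a, g(c, j, j)), c ⋆ d(c ⋆ c ⋆ c ⋆ j, c ⋆ c) ⋆ j ⋆ j ⋆ j ⋆ j), c ⋆ c ⋆ j ⋆ j ⋆ j, c)

Derivation:
Canonical form:  g(h(d(c ⋆ j ⋆ j, c ⋆ c ⋆ g(j, c, j) ⋆ j) ⋆ g(d(c, c), a, h(c, j, j)) ⋆ h(g(j, c, c), j ⋆ j ⋆ j, c ⋆ c ⋆ c ⋆ j), d(c ⋆ c ⋆ c ⋆ j, c ⋆ c ⋆ c ⋆ j) ⋆ h(a, c ⋆ j, c ⋆ c ⋆ j ⋆ j) ⋆ h(c ⋆ j ⋆ j ⋆ j, a, g(c, j, j)), c ⋆ d(c ⋆ c ⋆ c ⋆ j, c ⋆ c) ⋆ j ⋆ j ⋆ j ⋆ j), c ⋆ c ⋆ j ⋆ j ⋆ j, c)
Match R2:  consume g(j, c, j);  x := j, z := c ⋆ c ⋆ j
The variable takes the whole remainder — replace the entire application.
Result:  g(h(d(c ⋆ j ⋆ j, c ⋆ c ⋆ c ⋆ c ⋆ c ⋆ j ⋆ j) ⋆ g(d(c, c), a, h(c, j, j)) ⋆ h(g(j, c, c), j ⋆ j ⋆ j, c ⋆ c ⋆ c ⋆ j), d(c ⋆ c ⋆ c ⋆ j, c ⋆ c ⋆ c ⋆ j) ⋆ h(a, c ⋆ j, c ⋆ c ⋆ j ⋆ j) ⋆ h(c ⋆ j ⋆ j ⋆ j, a, g(c, j, j)), c ⋆ d(c ⋆ c ⋆ c ⋆ j, c ⋆ c) ⋆ j ⋆ j ⋆ j ⋆ j), c ⋆ c ⋆ j ⋆ j ⋆ j, c)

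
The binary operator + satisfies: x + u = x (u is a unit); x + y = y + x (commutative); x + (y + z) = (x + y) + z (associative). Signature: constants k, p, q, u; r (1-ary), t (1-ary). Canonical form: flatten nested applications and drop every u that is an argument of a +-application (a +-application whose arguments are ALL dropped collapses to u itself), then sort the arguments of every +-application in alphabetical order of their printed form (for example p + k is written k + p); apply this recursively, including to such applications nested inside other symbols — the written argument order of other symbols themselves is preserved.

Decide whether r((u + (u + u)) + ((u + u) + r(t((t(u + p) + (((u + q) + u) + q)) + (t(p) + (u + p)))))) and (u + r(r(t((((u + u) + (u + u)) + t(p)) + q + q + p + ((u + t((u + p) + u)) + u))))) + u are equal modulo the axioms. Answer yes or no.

Left:  r((u + (u + u)) + ((u + u) + r(t((t(u + p) + (((u + q) + u) + q)) + (t(p) + (u + p))))))
  Work inside:  (u + (u + u)) + ((u + u) + r(t((t(u + p) + (((u + q) + u) + q)) + (t(p) + (u + p)))))
  Un-nest:  u + u + u + u + u + r(t((t(u + p) + (((u + q) + u) + q)) + (t(p) + (u + p))))
  Inside:  r(t((t(u + p) + (((u + q) + u) + q)) + (t(p) + (u + p))))  →  r(t(p + q + q + t(p) + t(p)))
  Unit:  drop u (×5)
  Sort arguments:  r(t(p + q + q + t(p) + t(p)))
  Reassemble:  r(r(t(p + q + q + t(p) + t(p))))
Right:  (u + r(r(t((((u + u) + (u + u)) + t(p)) + q + q + p + ((u + t((u + p) + u)) + u))))) + u
  Merge nested applications:  u + r(r(t((((u + u) + (u + u)) + t(p)) + q + q + p + ((u + t((u + p) + u)) + u)))) + u
  Simplify inside:  r(r(t((((u + u) + (u + u)) + t(p)) + q + q + p + ((u + t((u + p) + u)) + u))))  →  r(r(t(p + q + q + t(p) + t(p))))
  Units out:  drop u (×2)
  Order the arguments:  r(r(t(p + q + q + t(p) + t(p))))

Answer: yes — both canonical forms are r(r(t(p + q + q + t(p) + t(p))))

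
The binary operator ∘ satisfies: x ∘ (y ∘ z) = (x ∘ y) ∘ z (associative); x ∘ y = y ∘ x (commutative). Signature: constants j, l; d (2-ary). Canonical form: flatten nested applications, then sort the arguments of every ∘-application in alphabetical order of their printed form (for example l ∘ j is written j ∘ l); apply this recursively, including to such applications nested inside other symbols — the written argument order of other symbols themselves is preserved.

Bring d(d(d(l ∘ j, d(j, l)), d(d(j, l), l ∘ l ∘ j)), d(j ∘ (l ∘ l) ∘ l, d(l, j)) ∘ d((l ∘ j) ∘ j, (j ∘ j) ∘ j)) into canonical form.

Answer: d(d(d(j ∘ l, d(j, l)), d(d(j, l), j ∘ l ∘ l)), d(j ∘ j ∘ l, j ∘ j ∘ j) ∘ d(j ∘ l ∘ l ∘ l, d(l, j)))

Derivation:
Descend into:  d(j ∘ (l ∘ l) ∘ l, d(l, j)) ∘ d((l ∘ j) ∘ j, (j ∘ j) ∘ j)
Canonicalize subterm:  d(j ∘ (l ∘ l) ∘ l, d(l, j))  →  d(j ∘ l ∘ l ∘ l, d(l, j))
Simplify inside:  d((l ∘ j) ∘ j, (j ∘ j) ∘ j)  →  d(j ∘ j ∘ l, j ∘ j ∘ j)
Sort:  d(j ∘ j ∘ l, j ∘ j ∘ j) ∘ d(j ∘ l ∘ l ∘ l, d(l, j))
Rebuild:  d(d(d(j ∘ l, d(j, l)), d(d(j, l), j ∘ l ∘ l)), d(j ∘ j ∘ l, j ∘ j ∘ j) ∘ d(j ∘ l ∘ l ∘ l, d(l, j)))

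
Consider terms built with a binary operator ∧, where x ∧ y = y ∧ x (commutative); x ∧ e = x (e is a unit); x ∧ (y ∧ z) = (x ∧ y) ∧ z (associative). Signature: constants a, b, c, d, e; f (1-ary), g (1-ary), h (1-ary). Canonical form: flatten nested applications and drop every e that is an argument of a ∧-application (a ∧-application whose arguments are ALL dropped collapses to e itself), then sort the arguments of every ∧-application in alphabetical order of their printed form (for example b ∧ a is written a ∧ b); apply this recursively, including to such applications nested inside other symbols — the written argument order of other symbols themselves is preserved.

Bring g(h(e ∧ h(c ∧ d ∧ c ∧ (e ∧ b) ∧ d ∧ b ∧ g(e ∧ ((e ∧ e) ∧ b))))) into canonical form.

Answer: g(h(h(b ∧ b ∧ c ∧ c ∧ d ∧ d ∧ g(b))))

Derivation:
Work inside:  e ∧ h(c ∧ d ∧ c ∧ (e ∧ b) ∧ d ∧ b ∧ g(e ∧ ((e ∧ e) ∧ b)))
Simplify inside:  h(c ∧ d ∧ c ∧ (e ∧ b) ∧ d ∧ b ∧ g(e ∧ ((e ∧ e) ∧ b)))  →  h(b ∧ b ∧ c ∧ c ∧ d ∧ d ∧ g(b))
Drop the unit:  drop e
Order the arguments:  h(b ∧ b ∧ c ∧ c ∧ d ∧ d ∧ g(b))
Reassemble:  g(h(h(b ∧ b ∧ c ∧ c ∧ d ∧ d ∧ g(b))))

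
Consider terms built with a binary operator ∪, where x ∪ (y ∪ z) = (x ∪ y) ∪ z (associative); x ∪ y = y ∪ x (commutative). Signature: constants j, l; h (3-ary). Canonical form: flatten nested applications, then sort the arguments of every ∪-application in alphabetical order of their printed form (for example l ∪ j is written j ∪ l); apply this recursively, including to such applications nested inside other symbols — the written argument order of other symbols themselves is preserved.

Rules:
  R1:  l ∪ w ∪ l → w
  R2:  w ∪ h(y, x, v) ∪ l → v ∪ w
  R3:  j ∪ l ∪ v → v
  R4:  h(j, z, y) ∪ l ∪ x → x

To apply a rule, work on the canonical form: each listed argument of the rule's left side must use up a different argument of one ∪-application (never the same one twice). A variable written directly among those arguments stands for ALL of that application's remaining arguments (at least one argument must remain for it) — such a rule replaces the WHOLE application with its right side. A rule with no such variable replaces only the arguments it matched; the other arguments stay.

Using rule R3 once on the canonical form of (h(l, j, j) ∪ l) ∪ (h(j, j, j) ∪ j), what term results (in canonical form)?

Canonical form:  h(j, j, j) ∪ h(l, j, j) ∪ j ∪ l
Apply R3:  consuming j, l;  v := h(j, j, j) ∪ h(l, j, j)
Every leftover argument binds to the variable; the entire application is replaced.
Giving:  h(j, j, j) ∪ h(l, j, j)

Answer: h(j, j, j) ∪ h(l, j, j)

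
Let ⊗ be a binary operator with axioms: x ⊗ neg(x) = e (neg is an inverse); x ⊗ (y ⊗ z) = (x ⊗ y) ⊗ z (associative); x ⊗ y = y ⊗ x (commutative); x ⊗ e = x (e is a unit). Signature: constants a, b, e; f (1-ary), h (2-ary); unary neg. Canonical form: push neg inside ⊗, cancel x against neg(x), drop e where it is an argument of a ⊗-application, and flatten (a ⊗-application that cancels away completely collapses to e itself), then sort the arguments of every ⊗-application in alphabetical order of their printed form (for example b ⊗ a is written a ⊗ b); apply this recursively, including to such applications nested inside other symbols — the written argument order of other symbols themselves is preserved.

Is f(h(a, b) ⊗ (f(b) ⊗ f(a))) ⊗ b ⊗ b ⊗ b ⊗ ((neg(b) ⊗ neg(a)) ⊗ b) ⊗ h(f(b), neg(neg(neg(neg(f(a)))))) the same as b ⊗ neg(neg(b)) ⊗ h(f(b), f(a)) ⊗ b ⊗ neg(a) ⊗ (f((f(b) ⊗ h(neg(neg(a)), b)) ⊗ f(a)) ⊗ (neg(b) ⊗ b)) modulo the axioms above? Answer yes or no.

Left:  f(h(a, b) ⊗ (f(b) ⊗ f(a))) ⊗ b ⊗ b ⊗ b ⊗ ((neg(b) ⊗ neg(a)) ⊗ b) ⊗ h(f(b), neg(neg(neg(neg(f(a))))))
  Push neg inside:  distribute neg over ⊗ and collapse double neg
  Collect terms:  f(f(a) ⊗ f(b) ⊗ h(a, b)) ⊗ b ⊗ b ⊗ b ⊗ neg(a) ⊗ h(f(b), f(a))
  Sort:  b ⊗ b ⊗ b ⊗ f(f(a) ⊗ f(b) ⊗ h(a, b)) ⊗ h(f(b), f(a)) ⊗ neg(a)
Right:  b ⊗ neg(neg(b)) ⊗ h(f(b), f(a)) ⊗ b ⊗ neg(a) ⊗ (f((f(b) ⊗ h(neg(neg(a)), b)) ⊗ f(a)) ⊗ (neg(b) ⊗ b))
  Push neg inside:  distribute neg over ⊗ and collapse double neg
  Collect terms:  b ⊗ b ⊗ b ⊗ h(f(b), f(a)) ⊗ neg(a) ⊗ f(f(a) ⊗ f(b) ⊗ h(a, b))
  Sort arguments:  b ⊗ b ⊗ b ⊗ f(f(a) ⊗ f(b) ⊗ h(a, b)) ⊗ h(f(b), f(a)) ⊗ neg(a)

Answer: yes — both canonical forms are b ⊗ b ⊗ b ⊗ f(f(a) ⊗ f(b) ⊗ h(a, b)) ⊗ h(f(b), f(a)) ⊗ neg(a)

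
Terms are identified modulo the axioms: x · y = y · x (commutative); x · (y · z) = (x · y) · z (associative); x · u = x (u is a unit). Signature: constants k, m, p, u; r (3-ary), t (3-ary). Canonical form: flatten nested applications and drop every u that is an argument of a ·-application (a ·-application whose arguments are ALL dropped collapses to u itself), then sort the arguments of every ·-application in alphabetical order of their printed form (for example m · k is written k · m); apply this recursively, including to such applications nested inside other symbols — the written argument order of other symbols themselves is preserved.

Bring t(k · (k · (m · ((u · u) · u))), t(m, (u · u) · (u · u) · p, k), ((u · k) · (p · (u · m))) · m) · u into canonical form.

Answer: t(k · k · m, t(m, p, k), k · m · m · p)

Derivation:
Inside:  t(k · (k · (m · ((u · u) · u))), t(m, (u · u) · (u · u) · p, k), ((u · k) · (p · (u · m))) · m)  →  t(k · k · m, t(m, p, k), k · m · m · p)
Unit:  drop u
Sort:  t(k · k · m, t(m, p, k), k · m · m · p)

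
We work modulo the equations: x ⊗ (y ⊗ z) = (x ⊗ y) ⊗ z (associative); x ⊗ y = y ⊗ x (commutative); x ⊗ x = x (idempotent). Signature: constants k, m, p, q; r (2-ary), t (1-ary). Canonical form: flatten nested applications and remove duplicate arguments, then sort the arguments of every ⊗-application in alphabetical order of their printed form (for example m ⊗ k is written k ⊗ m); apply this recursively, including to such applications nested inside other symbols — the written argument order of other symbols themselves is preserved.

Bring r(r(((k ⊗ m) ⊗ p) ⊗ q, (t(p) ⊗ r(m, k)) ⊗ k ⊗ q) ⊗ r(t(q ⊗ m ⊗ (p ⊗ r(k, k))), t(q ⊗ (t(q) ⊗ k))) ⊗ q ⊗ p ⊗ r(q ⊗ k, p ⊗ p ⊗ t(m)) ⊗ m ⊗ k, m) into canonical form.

Work inside:  r(((k ⊗ m) ⊗ p) ⊗ q, (t(p) ⊗ r(m, k)) ⊗ k ⊗ q) ⊗ r(t(q ⊗ m ⊗ (p ⊗ r(k, k))), t(q ⊗ (t(q) ⊗ k))) ⊗ q ⊗ p ⊗ r(q ⊗ k, p ⊗ p ⊗ t(m)) ⊗ m ⊗ k
Canonicalize subterm:  r(((k ⊗ m) ⊗ p) ⊗ q, (t(p) ⊗ r(m, k)) ⊗ k ⊗ q)  →  r(k ⊗ m ⊗ p ⊗ q, k ⊗ q ⊗ r(m, k) ⊗ t(p))
Canonicalize subterm:  r(t(q ⊗ m ⊗ (p ⊗ r(k, k))), t(q ⊗ (t(q) ⊗ k)))  →  r(t(m ⊗ p ⊗ q ⊗ r(k, k)), t(k ⊗ q ⊗ t(q)))
Inside:  r(q ⊗ k, p ⊗ p ⊗ t(m))  →  r(k ⊗ q, p ⊗ t(m))
Order the arguments:  k ⊗ m ⊗ p ⊗ q ⊗ r(k ⊗ m ⊗ p ⊗ q, k ⊗ q ⊗ r(m, k) ⊗ t(p)) ⊗ r(k ⊗ q, p ⊗ t(m)) ⊗ r(t(m ⊗ p ⊗ q ⊗ r(k, k)), t(k ⊗ q ⊗ t(q)))
Put back:  r(k ⊗ m ⊗ p ⊗ q ⊗ r(k ⊗ m ⊗ p ⊗ q, k ⊗ q ⊗ r(m, k) ⊗ t(p)) ⊗ r(k ⊗ q, p ⊗ t(m)) ⊗ r(t(m ⊗ p ⊗ q ⊗ r(k, k)), t(k ⊗ q ⊗ t(q))), m)

Answer: r(k ⊗ m ⊗ p ⊗ q ⊗ r(k ⊗ m ⊗ p ⊗ q, k ⊗ q ⊗ r(m, k) ⊗ t(p)) ⊗ r(k ⊗ q, p ⊗ t(m)) ⊗ r(t(m ⊗ p ⊗ q ⊗ r(k, k)), t(k ⊗ q ⊗ t(q))), m)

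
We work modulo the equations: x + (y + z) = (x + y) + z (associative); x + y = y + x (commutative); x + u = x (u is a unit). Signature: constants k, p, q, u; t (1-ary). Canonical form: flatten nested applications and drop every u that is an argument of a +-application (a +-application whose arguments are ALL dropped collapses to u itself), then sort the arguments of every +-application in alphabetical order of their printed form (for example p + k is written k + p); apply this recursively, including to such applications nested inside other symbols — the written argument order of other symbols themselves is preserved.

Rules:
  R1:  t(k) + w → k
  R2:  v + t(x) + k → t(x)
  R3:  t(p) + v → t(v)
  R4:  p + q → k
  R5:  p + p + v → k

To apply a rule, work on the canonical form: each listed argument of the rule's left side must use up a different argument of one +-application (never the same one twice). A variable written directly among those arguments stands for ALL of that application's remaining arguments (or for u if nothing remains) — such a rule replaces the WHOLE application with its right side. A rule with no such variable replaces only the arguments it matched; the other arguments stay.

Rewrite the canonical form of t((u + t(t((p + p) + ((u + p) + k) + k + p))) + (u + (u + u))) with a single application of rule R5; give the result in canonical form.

Answer: t(t(t(k)))

Derivation:
Canonical form:  t(t(t(k + k + p + p + p + p)))
Apply R5:  consuming p, p;  v := k + k + p + p
Every leftover argument binds to the variable; the entire application is replaced.
New term:  t(t(t(k)))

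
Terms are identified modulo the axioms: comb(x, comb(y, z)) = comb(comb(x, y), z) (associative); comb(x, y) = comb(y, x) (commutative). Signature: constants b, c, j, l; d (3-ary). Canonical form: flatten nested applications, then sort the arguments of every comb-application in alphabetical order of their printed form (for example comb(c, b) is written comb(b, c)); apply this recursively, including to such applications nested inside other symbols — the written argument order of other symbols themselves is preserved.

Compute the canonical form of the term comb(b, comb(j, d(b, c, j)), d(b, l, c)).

Answer: comb(b, d(b, c, j), d(b, l, c), j)

Derivation:
Flatten:  comb(b, j, d(b, c, j), d(b, l, c))
Sort:  comb(b, d(b, c, j), d(b, l, c), j)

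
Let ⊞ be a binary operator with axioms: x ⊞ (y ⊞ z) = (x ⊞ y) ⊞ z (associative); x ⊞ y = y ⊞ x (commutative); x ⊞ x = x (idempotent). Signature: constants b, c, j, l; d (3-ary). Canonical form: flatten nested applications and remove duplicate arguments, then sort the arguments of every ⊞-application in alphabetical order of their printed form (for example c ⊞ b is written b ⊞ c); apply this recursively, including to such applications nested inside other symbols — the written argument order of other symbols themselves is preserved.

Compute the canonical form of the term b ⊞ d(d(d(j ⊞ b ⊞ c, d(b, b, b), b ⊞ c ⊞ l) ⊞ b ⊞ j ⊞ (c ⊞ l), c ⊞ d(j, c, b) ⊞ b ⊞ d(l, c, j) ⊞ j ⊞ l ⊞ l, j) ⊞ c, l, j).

Answer: b ⊞ d(c ⊞ d(b ⊞ c ⊞ d(b ⊞ c ⊞ j, d(b, b, b), b ⊞ c ⊞ l) ⊞ j ⊞ l, b ⊞ c ⊞ d(j, c, b) ⊞ d(l, c, j) ⊞ j ⊞ l, j), l, j)

Derivation:
Canonicalize subterm:  d(d(d(j ⊞ b ⊞ c, d(b, b, b), b ⊞ c ⊞ l) ⊞ b ⊞ j ⊞ (c ⊞ l), c ⊞ d(j, c, b) ⊞ b ⊞ d(l, c, j) ⊞ j ⊞ l ⊞ l, j) ⊞ c, l, j)  →  d(c ⊞ d(b ⊞ c ⊞ d(b ⊞ c ⊞ j, d(b, b, b), b ⊞ c ⊞ l) ⊞ j ⊞ l, b ⊞ c ⊞ d(j, c, b) ⊞ d(l, c, j) ⊞ j ⊞ l, j), l, j)
Sort:  b ⊞ d(c ⊞ d(b ⊞ c ⊞ d(b ⊞ c ⊞ j, d(b, b, b), b ⊞ c ⊞ l) ⊞ j ⊞ l, b ⊞ c ⊞ d(j, c, b) ⊞ d(l, c, j) ⊞ j ⊞ l, j), l, j)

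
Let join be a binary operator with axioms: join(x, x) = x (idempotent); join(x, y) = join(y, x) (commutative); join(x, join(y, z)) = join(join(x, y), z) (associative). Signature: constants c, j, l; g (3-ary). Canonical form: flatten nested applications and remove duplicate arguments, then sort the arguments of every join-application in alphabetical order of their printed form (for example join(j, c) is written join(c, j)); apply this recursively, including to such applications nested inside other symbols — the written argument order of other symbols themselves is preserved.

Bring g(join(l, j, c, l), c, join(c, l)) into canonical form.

Focus inside:  join(l, j, c, l)
Drop duplicates:  drop duplicate l
Order the arguments:  join(c, j, l)
Put back:  g(join(c, j, l), c, join(c, l))

Answer: g(join(c, j, l), c, join(c, l))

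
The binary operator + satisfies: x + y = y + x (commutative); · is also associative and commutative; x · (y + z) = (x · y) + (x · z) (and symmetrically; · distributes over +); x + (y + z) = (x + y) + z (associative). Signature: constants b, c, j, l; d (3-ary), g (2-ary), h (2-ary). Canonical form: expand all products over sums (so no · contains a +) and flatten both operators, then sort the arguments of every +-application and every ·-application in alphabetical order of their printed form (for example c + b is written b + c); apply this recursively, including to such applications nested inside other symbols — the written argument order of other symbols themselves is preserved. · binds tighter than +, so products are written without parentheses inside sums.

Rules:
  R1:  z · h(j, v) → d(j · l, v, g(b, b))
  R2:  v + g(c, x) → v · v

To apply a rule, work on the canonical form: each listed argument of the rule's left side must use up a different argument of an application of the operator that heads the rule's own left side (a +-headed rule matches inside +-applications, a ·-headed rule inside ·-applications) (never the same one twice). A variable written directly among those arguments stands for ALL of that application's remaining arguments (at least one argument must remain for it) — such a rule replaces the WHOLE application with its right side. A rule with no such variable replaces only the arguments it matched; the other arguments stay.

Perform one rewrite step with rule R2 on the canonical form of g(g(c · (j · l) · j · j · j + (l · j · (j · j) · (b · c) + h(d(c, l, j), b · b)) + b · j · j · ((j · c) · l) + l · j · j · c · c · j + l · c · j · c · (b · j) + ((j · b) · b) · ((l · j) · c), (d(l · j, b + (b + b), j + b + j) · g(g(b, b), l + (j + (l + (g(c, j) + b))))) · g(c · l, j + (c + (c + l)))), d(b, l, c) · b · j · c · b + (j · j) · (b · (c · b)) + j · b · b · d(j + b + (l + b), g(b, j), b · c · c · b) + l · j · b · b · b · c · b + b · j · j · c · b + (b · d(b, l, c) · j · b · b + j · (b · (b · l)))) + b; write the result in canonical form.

Canonical form:  b + g(g(b · b · c · j · j · l + b · c · c · j · j · l + b · c · j · j · j · l + b · c · j · j · j · l + c · c · j · j · j · l + c · j · j · j · j · l + h(d(c, l, j), b · b), d(j · l, b + b + b, b + j + j) · g(c · l, c + c + j + l) · g(g(b, b), b + g(c, j) + j + l + l)), b · b · b · b · c · j · l + b · b · b · d(b, l, c) · j + b · b · c · d(b, l, c) · j + b · b · c · j · j + b · b · c · j · j + b · b · d(b + b + j + l, g(b, j), b · b · c · c) · j + b · b · j · l)
Match R2:  consume g(c, j);  v := b + j + l + l, x := j
The extension variable absorbs all remaining arguments, so the whole application is rewritten.
New term:  b + g(g(b · b · c · j · j · l + b · c · c · j · j · l + b · c · j · j · j · l + b · c · j · j · j · l + c · c · j · j · j · l + c · j · j · j · j · l + h(d(c, l, j), b · b), d(j · l, b + b + b, b + j + j) · g(c · l, c + c + j + l) · g(g(b, b), b · b + b · j + b · j + b · l + b · l + b · l + b · l + j · j + j · l + j · l + j · l + j · l + l · l + l · l + l · l + l · l)), b · b · b · b · c · j · l + b · b · b · d(b, l, c) · j + b · b · c · d(b, l, c) · j + b · b · c · j · j + b · b · c · j · j + b · b · d(b + b + j + l, g(b, j), b · b · c · c) · j + b · b · j · l)

Answer: b + g(g(b · b · c · j · j · l + b · c · c · j · j · l + b · c · j · j · j · l + b · c · j · j · j · l + c · c · j · j · j · l + c · j · j · j · j · l + h(d(c, l, j), b · b), d(j · l, b + b + b, b + j + j) · g(c · l, c + c + j + l) · g(g(b, b), b · b + b · j + b · j + b · l + b · l + b · l + b · l + j · j + j · l + j · l + j · l + j · l + l · l + l · l + l · l + l · l)), b · b · b · b · c · j · l + b · b · b · d(b, l, c) · j + b · b · c · d(b, l, c) · j + b · b · c · j · j + b · b · c · j · j + b · b · d(b + b + j + l, g(b, j), b · b · c · c) · j + b · b · j · l)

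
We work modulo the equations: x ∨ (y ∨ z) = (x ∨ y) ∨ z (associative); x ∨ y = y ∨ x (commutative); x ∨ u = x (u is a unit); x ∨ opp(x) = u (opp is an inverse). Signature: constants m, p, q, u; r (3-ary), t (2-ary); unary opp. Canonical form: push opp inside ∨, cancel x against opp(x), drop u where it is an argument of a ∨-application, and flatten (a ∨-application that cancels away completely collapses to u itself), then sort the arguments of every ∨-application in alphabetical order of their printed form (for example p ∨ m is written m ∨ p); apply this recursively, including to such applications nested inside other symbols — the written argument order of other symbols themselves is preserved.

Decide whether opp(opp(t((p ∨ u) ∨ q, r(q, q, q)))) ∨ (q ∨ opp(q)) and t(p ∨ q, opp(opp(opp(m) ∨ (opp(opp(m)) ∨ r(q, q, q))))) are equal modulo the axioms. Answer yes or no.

Left:  opp(opp(t((p ∨ u) ∨ q, r(q, q, q)))) ∨ (q ∨ opp(q))
  Push opp inside:  distribute opp over ∨ and collapse double opp
  Inverses cancel:  q cancels
  Combine occurrences:  t(p ∨ q, r(q, q, q))
Right:  t(p ∨ q, opp(opp(opp(m) ∨ (opp(opp(m)) ∨ r(q, q, q)))))
  Work inside:  opp(m) ∨ (opp(opp(m)) ∨ r(q, q, q))
  Push opp inside:  distribute opp over ∨ and collapse double opp
  Cancel inverse pairs:  m cancels
  Combine occurrences:  r(q, q, q)
  Put back:  t(p ∨ q, r(q, q, q))

Answer: yes — both canonical forms are t(p ∨ q, r(q, q, q))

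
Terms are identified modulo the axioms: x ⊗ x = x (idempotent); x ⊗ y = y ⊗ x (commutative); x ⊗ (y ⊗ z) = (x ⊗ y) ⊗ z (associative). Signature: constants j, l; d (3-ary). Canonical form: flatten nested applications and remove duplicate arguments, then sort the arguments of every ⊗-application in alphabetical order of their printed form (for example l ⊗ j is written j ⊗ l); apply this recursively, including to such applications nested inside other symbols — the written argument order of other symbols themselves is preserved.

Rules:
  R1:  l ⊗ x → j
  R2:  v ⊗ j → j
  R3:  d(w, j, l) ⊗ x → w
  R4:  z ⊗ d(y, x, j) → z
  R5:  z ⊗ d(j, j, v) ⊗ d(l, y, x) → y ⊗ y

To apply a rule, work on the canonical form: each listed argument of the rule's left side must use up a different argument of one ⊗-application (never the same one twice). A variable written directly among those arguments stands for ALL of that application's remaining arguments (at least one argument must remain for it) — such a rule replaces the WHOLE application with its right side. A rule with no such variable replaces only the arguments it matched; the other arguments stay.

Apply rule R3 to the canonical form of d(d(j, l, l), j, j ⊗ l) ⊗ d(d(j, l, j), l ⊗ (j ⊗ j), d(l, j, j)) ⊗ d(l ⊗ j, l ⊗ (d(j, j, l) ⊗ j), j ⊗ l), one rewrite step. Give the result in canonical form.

Canonical form:  d(d(j, l, j), j ⊗ l, d(l, j, j)) ⊗ d(d(j, l, l), j, j ⊗ l) ⊗ d(j ⊗ l, d(j, j, l) ⊗ j ⊗ l, j ⊗ l)
Match R3:  consume d(j, j, l);  w := j, x := j ⊗ l
The extension variable absorbs all remaining arguments, so the whole application is rewritten.
Result:  d(d(j, l, j), j ⊗ l, d(l, j, j)) ⊗ d(d(j, l, l), j, j ⊗ l) ⊗ d(j ⊗ l, j, j ⊗ l)

Answer: d(d(j, l, j), j ⊗ l, d(l, j, j)) ⊗ d(d(j, l, l), j, j ⊗ l) ⊗ d(j ⊗ l, j, j ⊗ l)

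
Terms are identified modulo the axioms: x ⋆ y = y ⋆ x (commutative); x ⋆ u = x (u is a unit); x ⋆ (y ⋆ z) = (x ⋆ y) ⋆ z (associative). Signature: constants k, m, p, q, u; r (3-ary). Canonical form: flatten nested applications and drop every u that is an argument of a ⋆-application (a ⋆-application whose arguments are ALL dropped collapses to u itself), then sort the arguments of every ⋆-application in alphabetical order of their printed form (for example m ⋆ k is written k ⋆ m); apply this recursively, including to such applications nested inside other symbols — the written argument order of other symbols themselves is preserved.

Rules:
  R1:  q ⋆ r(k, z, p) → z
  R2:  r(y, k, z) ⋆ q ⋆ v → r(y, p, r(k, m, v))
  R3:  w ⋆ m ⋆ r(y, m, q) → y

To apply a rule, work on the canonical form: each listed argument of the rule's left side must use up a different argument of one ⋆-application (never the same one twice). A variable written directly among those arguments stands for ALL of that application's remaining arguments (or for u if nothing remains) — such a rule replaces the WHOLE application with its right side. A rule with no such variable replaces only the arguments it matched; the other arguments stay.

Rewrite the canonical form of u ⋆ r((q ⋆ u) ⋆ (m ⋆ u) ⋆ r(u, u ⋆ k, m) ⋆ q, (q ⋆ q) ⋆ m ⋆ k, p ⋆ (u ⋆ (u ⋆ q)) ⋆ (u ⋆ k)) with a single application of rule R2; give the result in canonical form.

Answer: r(r(u, p, r(k, m, m ⋆ q)), k ⋆ m ⋆ q ⋆ q, k ⋆ p ⋆ q)

Derivation:
Canonical form:  r(m ⋆ q ⋆ q ⋆ r(u, k, m), k ⋆ m ⋆ q ⋆ q, k ⋆ p ⋆ q)
Apply R2:  consuming q, r(u, k, m);  v := m ⋆ q, y := u, z := m
The variable takes the whole remainder — replace the entire application.
Result:  r(r(u, p, r(k, m, m ⋆ q)), k ⋆ m ⋆ q ⋆ q, k ⋆ p ⋆ q)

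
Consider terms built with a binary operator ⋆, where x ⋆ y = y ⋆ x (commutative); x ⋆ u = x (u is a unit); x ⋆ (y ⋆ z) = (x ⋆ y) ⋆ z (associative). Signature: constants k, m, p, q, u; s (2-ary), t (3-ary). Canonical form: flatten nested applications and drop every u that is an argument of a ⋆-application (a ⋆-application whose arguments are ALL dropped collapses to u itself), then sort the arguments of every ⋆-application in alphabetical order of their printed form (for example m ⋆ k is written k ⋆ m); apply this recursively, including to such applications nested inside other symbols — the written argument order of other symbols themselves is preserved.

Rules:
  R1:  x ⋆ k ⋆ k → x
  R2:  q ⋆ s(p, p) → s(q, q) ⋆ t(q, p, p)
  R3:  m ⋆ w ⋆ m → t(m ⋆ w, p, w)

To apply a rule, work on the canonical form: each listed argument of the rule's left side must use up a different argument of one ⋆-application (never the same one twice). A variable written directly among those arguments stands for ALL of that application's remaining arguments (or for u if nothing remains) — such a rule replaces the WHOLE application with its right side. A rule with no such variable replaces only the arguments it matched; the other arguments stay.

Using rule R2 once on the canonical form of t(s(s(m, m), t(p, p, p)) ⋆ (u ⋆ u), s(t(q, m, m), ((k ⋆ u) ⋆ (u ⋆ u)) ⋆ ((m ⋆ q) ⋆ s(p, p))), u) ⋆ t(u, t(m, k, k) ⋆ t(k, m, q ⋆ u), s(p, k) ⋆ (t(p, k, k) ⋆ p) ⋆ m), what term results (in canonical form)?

Canonical form:  t(s(s(m, m), t(p, p, p)), s(t(q, m, m), k ⋆ m ⋆ q ⋆ s(p, p)), u) ⋆ t(u, t(k, m, q) ⋆ t(m, k, k), m ⋆ p ⋆ s(p, k) ⋆ t(p, k, k))
Apply R2:  consuming q, s(p, p)
Result:  t(s(s(m, m), t(p, p, p)), s(t(q, m, m), k ⋆ m ⋆ s(q, q) ⋆ t(q, p, p)), u) ⋆ t(u, t(k, m, q) ⋆ t(m, k, k), m ⋆ p ⋆ s(p, k) ⋆ t(p, k, k))

Answer: t(s(s(m, m), t(p, p, p)), s(t(q, m, m), k ⋆ m ⋆ s(q, q) ⋆ t(q, p, p)), u) ⋆ t(u, t(k, m, q) ⋆ t(m, k, k), m ⋆ p ⋆ s(p, k) ⋆ t(p, k, k))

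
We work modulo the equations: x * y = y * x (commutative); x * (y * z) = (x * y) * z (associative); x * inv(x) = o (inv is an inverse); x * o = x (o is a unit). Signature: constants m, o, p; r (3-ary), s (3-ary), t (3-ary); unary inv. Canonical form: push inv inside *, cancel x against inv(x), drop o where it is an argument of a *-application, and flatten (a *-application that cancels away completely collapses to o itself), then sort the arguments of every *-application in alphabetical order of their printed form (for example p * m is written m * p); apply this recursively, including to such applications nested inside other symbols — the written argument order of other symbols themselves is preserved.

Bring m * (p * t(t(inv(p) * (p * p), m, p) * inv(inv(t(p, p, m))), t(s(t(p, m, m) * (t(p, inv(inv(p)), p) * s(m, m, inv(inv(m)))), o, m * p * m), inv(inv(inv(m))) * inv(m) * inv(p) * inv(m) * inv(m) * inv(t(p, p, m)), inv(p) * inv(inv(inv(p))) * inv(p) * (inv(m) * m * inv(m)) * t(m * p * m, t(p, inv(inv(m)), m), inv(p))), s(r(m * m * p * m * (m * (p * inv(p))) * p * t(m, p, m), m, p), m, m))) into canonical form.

Answer: m * p * t(t(p, m, p) * t(p, p, m), t(s(s(m, m, m) * t(p, m, m) * t(p, p, p), o, m * m * p), inv(m) * inv(m) * inv(m) * inv(m) * inv(p) * inv(t(p, p, m)), inv(m) * inv(p) * inv(p) * inv(p) * t(m * m * p, t(p, m, m), inv(p))), s(r(m * m * m * m * p * p * t(m, p, m), m, p), m, m))

Derivation:
Push inv inside:  distribute inv over * and collapse double inv
Combine occurrences:  m * p * t(t(p, m, p) * t(p, p, m), t(s(s(m, m, m) * t(p, m, m) * t(p, p, p), o, m * m * p), inv(m) * inv(m) * inv(m) * inv(m) * inv(p) * inv(t(p, p, m)), inv(m) * inv(p) * inv(p) * inv(p) * t(m * m * p, t(p, m, m), inv(p))), s(r(m * m * m * m * p * p * t(m, p, m), m, p), m, m))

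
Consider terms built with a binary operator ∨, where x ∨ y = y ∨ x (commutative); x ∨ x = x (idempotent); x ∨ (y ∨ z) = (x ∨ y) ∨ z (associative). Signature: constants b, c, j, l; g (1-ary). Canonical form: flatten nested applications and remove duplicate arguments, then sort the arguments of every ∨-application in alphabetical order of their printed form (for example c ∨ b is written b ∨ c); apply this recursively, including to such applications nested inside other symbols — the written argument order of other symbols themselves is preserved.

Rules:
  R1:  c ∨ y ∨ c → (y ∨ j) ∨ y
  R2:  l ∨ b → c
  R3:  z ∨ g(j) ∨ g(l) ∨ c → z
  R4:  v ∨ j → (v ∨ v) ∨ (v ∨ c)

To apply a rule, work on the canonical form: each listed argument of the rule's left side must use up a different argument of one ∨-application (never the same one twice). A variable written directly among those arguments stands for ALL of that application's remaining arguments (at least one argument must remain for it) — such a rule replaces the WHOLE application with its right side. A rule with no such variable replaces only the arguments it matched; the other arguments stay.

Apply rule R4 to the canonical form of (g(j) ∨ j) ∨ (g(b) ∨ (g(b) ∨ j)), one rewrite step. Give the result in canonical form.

Canonical form:  g(b) ∨ g(j) ∨ j
Apply R4:  consuming j;  v := g(b) ∨ g(j)
The variable takes the whole remainder — replace the entire application.
New term:  c ∨ g(b) ∨ g(j)

Answer: c ∨ g(b) ∨ g(j)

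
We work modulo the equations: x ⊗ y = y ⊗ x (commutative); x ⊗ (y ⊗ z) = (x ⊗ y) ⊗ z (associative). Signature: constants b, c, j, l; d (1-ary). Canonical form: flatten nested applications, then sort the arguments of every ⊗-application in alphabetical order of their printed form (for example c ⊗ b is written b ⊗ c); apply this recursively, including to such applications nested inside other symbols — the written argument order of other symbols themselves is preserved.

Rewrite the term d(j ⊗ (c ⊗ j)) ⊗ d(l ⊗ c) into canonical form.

Simplify inside:  d(j ⊗ (c ⊗ j))  →  d(c ⊗ j ⊗ j)
Canonicalize subterm:  d(l ⊗ c)  →  d(c ⊗ l)
Order the arguments:  d(c ⊗ j ⊗ j) ⊗ d(c ⊗ l)

Answer: d(c ⊗ j ⊗ j) ⊗ d(c ⊗ l)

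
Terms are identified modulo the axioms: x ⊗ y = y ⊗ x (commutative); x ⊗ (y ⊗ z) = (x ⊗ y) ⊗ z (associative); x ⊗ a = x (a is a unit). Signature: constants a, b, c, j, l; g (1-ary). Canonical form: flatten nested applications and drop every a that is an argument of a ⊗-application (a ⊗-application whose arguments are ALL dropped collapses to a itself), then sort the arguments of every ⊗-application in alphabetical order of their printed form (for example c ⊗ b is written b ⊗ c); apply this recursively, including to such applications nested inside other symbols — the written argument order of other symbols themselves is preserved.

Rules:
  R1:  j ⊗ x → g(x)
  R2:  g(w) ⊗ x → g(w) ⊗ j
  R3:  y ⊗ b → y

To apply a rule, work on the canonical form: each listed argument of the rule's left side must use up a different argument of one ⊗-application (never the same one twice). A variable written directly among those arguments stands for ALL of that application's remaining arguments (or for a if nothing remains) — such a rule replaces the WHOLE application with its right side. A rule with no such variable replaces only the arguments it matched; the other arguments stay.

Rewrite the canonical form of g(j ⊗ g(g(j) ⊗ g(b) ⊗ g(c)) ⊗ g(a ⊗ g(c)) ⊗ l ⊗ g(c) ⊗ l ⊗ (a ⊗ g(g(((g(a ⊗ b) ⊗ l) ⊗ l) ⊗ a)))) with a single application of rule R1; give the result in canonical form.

Answer: g(g(g(c) ⊗ g(g(b) ⊗ g(c) ⊗ g(j)) ⊗ g(g(c)) ⊗ g(g(g(b) ⊗ l ⊗ l)) ⊗ l ⊗ l))

Derivation:
Canonical form:  g(g(c) ⊗ g(g(b) ⊗ g(c) ⊗ g(j)) ⊗ g(g(c)) ⊗ g(g(g(b) ⊗ l ⊗ l)) ⊗ j ⊗ l ⊗ l)
R1 matches:  uses j;  x := g(c) ⊗ g(g(b) ⊗ g(c) ⊗ g(j)) ⊗ g(g(c)) ⊗ g(g(g(b) ⊗ l ⊗ l)) ⊗ l ⊗ l
The variable takes the whole remainder — replace the entire application.
Result:  g(g(g(c) ⊗ g(g(b) ⊗ g(c) ⊗ g(j)) ⊗ g(g(c)) ⊗ g(g(g(b) ⊗ l ⊗ l)) ⊗ l ⊗ l))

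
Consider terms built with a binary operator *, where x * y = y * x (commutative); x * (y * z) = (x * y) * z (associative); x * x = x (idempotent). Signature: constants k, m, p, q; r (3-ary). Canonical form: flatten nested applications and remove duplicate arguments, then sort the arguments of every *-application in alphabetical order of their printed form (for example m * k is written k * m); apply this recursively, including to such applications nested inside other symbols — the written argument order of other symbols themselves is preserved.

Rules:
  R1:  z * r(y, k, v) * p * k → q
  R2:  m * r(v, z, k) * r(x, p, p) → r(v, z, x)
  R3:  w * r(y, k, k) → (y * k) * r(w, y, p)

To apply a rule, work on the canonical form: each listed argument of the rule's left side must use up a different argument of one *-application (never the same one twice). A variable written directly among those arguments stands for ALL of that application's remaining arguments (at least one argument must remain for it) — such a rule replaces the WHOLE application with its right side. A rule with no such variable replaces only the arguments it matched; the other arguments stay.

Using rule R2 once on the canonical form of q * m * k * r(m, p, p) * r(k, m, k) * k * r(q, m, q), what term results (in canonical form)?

Answer: k * q * r(k, m, m) * r(q, m, q)

Derivation:
Canonical form:  k * m * q * r(k, m, k) * r(m, p, p) * r(q, m, q)
Match R2:  consume m, r(k, m, k), r(m, p, p);  v := k, x := m, z := m
Result:  k * q * r(k, m, m) * r(q, m, q)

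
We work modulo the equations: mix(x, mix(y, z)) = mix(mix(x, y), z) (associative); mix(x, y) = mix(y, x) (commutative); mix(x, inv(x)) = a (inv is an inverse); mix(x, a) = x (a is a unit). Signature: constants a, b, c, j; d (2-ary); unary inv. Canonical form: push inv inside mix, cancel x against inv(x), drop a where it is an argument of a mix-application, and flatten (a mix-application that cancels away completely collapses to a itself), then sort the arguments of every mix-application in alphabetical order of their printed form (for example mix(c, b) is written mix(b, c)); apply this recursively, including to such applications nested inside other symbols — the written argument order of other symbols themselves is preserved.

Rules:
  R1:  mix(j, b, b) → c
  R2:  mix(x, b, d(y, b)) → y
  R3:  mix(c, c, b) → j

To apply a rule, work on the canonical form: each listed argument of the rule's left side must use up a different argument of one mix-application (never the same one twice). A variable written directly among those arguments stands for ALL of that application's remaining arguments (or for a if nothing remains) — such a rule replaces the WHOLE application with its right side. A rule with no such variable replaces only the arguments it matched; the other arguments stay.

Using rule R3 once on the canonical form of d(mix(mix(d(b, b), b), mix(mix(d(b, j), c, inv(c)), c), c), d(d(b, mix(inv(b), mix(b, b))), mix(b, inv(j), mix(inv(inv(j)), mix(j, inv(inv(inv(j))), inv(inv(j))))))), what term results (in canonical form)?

Answer: d(mix(d(b, b), d(b, j), j), d(d(b, b), mix(b, j)))

Derivation:
Canonical form:  d(mix(b, c, c, d(b, b), d(b, j)), d(d(b, b), mix(b, j)))
R3 matches:  uses b, c, c
Giving:  d(mix(d(b, b), d(b, j), j), d(d(b, b), mix(b, j)))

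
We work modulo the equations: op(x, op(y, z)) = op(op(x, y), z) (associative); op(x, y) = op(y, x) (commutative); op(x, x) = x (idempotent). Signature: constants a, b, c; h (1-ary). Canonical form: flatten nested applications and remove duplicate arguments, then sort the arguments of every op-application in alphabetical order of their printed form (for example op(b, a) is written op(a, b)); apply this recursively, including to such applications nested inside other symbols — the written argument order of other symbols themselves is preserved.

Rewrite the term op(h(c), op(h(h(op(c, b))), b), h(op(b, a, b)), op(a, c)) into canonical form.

Un-nest:  op(h(c), h(h(op(c, b))), b, h(op(b, a, b)), a, c)
Canonicalize subterm:  h(h(op(c, b)))  →  h(h(op(b, c)))
Simplify inside:  h(op(b, a, b))  →  h(op(a, b))
Sort arguments:  op(a, b, c, h(c), h(h(op(b, c))), h(op(a, b)))

Answer: op(a, b, c, h(c), h(h(op(b, c))), h(op(a, b)))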